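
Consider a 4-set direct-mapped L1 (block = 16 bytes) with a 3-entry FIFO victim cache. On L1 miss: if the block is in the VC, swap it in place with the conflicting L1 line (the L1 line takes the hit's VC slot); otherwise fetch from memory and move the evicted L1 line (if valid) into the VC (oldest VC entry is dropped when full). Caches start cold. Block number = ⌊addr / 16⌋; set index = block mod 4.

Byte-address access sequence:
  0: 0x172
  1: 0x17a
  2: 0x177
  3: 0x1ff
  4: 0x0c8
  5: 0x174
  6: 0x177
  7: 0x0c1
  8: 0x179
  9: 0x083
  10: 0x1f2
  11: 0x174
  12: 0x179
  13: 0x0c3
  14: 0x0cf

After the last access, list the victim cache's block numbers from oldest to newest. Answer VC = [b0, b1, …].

VC = [31, 8]

0: 0x172 (blk 23, set 3) → MISS  vc=[]
1: 0x17a (blk 23, set 3) → L1-HIT  vc=[]
2: 0x177 (blk 23, set 3) → L1-HIT  vc=[]
3: 0x1ff (blk 31, set 3) → MISS  vc=[23]
4: 0xc8 (blk 12, set 0) → MISS  vc=[23]
5: 0x174 (blk 23, set 3) → VC-HIT  vc=[31]
6: 0x177 (blk 23, set 3) → L1-HIT  vc=[31]
7: 0xc1 (blk 12, set 0) → L1-HIT  vc=[31]
8: 0x179 (blk 23, set 3) → L1-HIT  vc=[31]
9: 0x83 (blk 8, set 0) → MISS  vc=[31, 12]
10: 0x1f2 (blk 31, set 3) → VC-HIT  vc=[23, 12]
11: 0x174 (blk 23, set 3) → VC-HIT  vc=[31, 12]
12: 0x179 (blk 23, set 3) → L1-HIT  vc=[31, 12]
13: 0xc3 (blk 12, set 0) → VC-HIT  vc=[31, 8]
14: 0xcf (blk 12, set 0) → L1-HIT  vc=[31, 8]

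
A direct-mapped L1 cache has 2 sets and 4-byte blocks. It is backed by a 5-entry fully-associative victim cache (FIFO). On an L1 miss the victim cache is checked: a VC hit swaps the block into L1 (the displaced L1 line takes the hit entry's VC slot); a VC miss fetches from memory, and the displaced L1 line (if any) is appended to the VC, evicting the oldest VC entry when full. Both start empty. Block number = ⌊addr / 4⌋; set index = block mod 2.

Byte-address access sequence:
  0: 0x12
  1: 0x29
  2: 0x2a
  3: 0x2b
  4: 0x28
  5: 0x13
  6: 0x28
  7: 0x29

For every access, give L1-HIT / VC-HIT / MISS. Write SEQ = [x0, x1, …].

SEQ = [MISS, MISS, L1-HIT, L1-HIT, L1-HIT, VC-HIT, VC-HIT, L1-HIT]

0: 0x12 (blk 4, set 0) → MISS  vc=[]
1: 0x29 (blk 10, set 0) → MISS  vc=[4]
2: 0x2a (blk 10, set 0) → L1-HIT  vc=[4]
3: 0x2b (blk 10, set 0) → L1-HIT  vc=[4]
4: 0x28 (blk 10, set 0) → L1-HIT  vc=[4]
5: 0x13 (blk 4, set 0) → VC-HIT  vc=[10]
6: 0x28 (blk 10, set 0) → VC-HIT  vc=[4]
7: 0x29 (blk 10, set 0) → L1-HIT  vc=[4]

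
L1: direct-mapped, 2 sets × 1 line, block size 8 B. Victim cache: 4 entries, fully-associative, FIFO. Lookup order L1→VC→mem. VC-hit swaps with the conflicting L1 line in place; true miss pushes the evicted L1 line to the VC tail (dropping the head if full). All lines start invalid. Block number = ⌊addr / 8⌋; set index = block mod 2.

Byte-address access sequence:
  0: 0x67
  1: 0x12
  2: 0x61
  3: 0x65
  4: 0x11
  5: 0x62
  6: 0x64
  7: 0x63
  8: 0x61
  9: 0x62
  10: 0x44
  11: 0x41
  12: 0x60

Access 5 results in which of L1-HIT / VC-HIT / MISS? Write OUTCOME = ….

#0 0x67→b12/s0 MISS; vc=[]
#1 0x12→b2/s0 MISS; vc=[12]
#2 0x61→b12/s0 VC-HIT; vc=[2]
#3 0x65→b12/s0 L1-HIT; vc=[2]
#4 0x11→b2/s0 VC-HIT; vc=[12]
#5 0x62→b12/s0 VC-HIT; vc=[2]
#6 0x64→b12/s0 L1-HIT; vc=[2]
#7 0x63→b12/s0 L1-HIT; vc=[2]
#8 0x61→b12/s0 L1-HIT; vc=[2]
#9 0x62→b12/s0 L1-HIT; vc=[2]
#10 0x44→b8/s0 MISS; vc=[2,12]
#11 0x41→b8/s0 L1-HIT; vc=[2,12]
#12 0x60→b12/s0 VC-HIT; vc=[2,8]

OUTCOME = VC-HIT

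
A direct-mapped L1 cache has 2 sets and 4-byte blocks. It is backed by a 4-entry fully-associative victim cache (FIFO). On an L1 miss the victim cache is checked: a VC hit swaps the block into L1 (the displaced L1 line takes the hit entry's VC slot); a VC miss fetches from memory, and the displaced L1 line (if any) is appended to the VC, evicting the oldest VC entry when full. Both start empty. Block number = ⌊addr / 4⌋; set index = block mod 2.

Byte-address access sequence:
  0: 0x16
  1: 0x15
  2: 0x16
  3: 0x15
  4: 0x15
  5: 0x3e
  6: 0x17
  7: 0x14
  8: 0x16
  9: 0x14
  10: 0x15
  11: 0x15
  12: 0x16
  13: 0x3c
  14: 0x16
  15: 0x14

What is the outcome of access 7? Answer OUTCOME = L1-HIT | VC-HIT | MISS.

0: 0x16 (blk 5, set 1) → MISS  vc=[]
1: 0x15 (blk 5, set 1) → L1-HIT  vc=[]
2: 0x16 (blk 5, set 1) → L1-HIT  vc=[]
3: 0x15 (blk 5, set 1) → L1-HIT  vc=[]
4: 0x15 (blk 5, set 1) → L1-HIT  vc=[]
5: 0x3e (blk 15, set 1) → MISS  vc=[5]
6: 0x17 (blk 5, set 1) → VC-HIT  vc=[15]
7: 0x14 (blk 5, set 1) → L1-HIT  vc=[15]
8: 0x16 (blk 5, set 1) → L1-HIT  vc=[15]
9: 0x14 (blk 5, set 1) → L1-HIT  vc=[15]
10: 0x15 (blk 5, set 1) → L1-HIT  vc=[15]
11: 0x15 (blk 5, set 1) → L1-HIT  vc=[15]
12: 0x16 (blk 5, set 1) → L1-HIT  vc=[15]
13: 0x3c (blk 15, set 1) → VC-HIT  vc=[5]
14: 0x16 (blk 5, set 1) → VC-HIT  vc=[15]
15: 0x14 (blk 5, set 1) → L1-HIT  vc=[15]

OUTCOME = L1-HIT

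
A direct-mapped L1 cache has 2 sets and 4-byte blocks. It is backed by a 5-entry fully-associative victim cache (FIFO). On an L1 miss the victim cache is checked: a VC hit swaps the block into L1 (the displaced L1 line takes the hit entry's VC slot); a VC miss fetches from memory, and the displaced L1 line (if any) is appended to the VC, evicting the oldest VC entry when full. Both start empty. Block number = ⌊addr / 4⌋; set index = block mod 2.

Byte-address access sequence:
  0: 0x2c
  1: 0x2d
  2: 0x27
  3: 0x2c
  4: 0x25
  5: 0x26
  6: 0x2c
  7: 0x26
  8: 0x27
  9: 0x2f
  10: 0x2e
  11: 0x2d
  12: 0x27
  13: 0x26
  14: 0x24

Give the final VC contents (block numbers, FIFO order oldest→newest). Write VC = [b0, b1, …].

  [0] addr=0x2c blk=11 s=1: MISS | VC []
  [1] addr=0x2d blk=11 s=1: L1-HIT | VC []
  [2] addr=0x27 blk=9 s=1: MISS | VC [11]
  [3] addr=0x2c blk=11 s=1: VC-HIT | VC [9]
  [4] addr=0x25 blk=9 s=1: VC-HIT | VC [11]
  [5] addr=0x26 blk=9 s=1: L1-HIT | VC [11]
  [6] addr=0x2c blk=11 s=1: VC-HIT | VC [9]
  [7] addr=0x26 blk=9 s=1: VC-HIT | VC [11]
  [8] addr=0x27 blk=9 s=1: L1-HIT | VC [11]
  [9] addr=0x2f blk=11 s=1: VC-HIT | VC [9]
  [10] addr=0x2e blk=11 s=1: L1-HIT | VC [9]
  [11] addr=0x2d blk=11 s=1: L1-HIT | VC [9]
  [12] addr=0x27 blk=9 s=1: VC-HIT | VC [11]
  [13] addr=0x26 blk=9 s=1: L1-HIT | VC [11]
  [14] addr=0x24 blk=9 s=1: L1-HIT | VC [11]

VC = [11]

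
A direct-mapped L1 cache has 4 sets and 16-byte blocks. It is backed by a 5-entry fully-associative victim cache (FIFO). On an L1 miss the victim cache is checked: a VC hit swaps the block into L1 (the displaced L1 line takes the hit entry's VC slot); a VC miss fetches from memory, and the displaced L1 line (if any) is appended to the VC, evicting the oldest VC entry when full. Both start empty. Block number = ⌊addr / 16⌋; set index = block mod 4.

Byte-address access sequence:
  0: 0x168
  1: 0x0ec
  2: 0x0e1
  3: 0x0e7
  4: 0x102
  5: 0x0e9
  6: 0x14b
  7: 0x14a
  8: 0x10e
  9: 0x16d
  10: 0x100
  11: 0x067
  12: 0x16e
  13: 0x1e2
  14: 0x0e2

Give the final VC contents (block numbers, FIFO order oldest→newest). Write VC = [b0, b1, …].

#0 0x168→b22/s2 MISS; vc=[]
#1 0xec→b14/s2 MISS; vc=[22]
#2 0xe1→b14/s2 L1-HIT; vc=[22]
#3 0xe7→b14/s2 L1-HIT; vc=[22]
#4 0x102→b16/s0 MISS; vc=[22]
#5 0xe9→b14/s2 L1-HIT; vc=[22]
#6 0x14b→b20/s0 MISS; vc=[22,16]
#7 0x14a→b20/s0 L1-HIT; vc=[22,16]
#8 0x10e→b16/s0 VC-HIT; vc=[22,20]
#9 0x16d→b22/s2 VC-HIT; vc=[14,20]
#10 0x100→b16/s0 L1-HIT; vc=[14,20]
#11 0x67→b6/s2 MISS; vc=[14,20,22]
#12 0x16e→b22/s2 VC-HIT; vc=[14,20,6]
#13 0x1e2→b30/s2 MISS; vc=[14,20,6,22]
#14 0xe2→b14/s2 VC-HIT; vc=[30,20,6,22]

VC = [30, 20, 6, 22]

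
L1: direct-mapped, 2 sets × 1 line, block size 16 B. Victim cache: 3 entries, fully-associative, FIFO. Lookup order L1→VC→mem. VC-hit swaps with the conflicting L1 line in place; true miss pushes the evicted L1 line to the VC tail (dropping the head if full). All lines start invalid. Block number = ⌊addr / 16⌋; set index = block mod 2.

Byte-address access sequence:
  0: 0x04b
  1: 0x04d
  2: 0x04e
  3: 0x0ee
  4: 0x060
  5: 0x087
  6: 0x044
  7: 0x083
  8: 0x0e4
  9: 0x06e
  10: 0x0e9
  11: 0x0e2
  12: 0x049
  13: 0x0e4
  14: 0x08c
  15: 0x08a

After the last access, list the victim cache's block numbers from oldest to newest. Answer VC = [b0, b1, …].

VC = [4, 14, 6]

#0 0x4b→b4/s0 MISS; vc=[]
#1 0x4d→b4/s0 L1-HIT; vc=[]
#2 0x4e→b4/s0 L1-HIT; vc=[]
#3 0xee→b14/s0 MISS; vc=[4]
#4 0x60→b6/s0 MISS; vc=[4,14]
#5 0x87→b8/s0 MISS; vc=[4,14,6]
#6 0x44→b4/s0 VC-HIT; vc=[8,14,6]
#7 0x83→b8/s0 VC-HIT; vc=[4,14,6]
#8 0xe4→b14/s0 VC-HIT; vc=[4,8,6]
#9 0x6e→b6/s0 VC-HIT; vc=[4,8,14]
#10 0xe9→b14/s0 VC-HIT; vc=[4,8,6]
#11 0xe2→b14/s0 L1-HIT; vc=[4,8,6]
#12 0x49→b4/s0 VC-HIT; vc=[14,8,6]
#13 0xe4→b14/s0 VC-HIT; vc=[4,8,6]
#14 0x8c→b8/s0 VC-HIT; vc=[4,14,6]
#15 0x8a→b8/s0 L1-HIT; vc=[4,14,6]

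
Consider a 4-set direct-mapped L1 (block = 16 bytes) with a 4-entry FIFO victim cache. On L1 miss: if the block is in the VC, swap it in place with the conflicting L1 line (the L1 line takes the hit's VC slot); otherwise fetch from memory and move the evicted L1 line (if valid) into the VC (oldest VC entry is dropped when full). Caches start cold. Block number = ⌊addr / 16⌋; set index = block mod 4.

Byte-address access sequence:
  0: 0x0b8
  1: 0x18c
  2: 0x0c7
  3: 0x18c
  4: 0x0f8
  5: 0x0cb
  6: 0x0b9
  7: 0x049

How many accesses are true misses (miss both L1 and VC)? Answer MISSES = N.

#0 0xb8→b11/s3 MISS; vc=[]
#1 0x18c→b24/s0 MISS; vc=[]
#2 0xc7→b12/s0 MISS; vc=[24]
#3 0x18c→b24/s0 VC-HIT; vc=[12]
#4 0xf8→b15/s3 MISS; vc=[12,11]
#5 0xcb→b12/s0 VC-HIT; vc=[24,11]
#6 0xb9→b11/s3 VC-HIT; vc=[24,15]
#7 0x49→b4/s0 MISS; vc=[24,15,12]

MISSES = 5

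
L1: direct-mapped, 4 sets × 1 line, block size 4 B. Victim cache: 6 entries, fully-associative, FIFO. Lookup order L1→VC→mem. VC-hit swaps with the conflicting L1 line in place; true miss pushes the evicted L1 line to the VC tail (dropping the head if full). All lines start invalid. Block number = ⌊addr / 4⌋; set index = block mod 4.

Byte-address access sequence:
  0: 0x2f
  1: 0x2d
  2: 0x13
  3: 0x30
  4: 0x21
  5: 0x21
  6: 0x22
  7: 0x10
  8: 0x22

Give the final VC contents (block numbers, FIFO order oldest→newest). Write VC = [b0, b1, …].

#0 0x2f→b11/s3 MISS; vc=[]
#1 0x2d→b11/s3 L1-HIT; vc=[]
#2 0x13→b4/s0 MISS; vc=[]
#3 0x30→b12/s0 MISS; vc=[4]
#4 0x21→b8/s0 MISS; vc=[4,12]
#5 0x21→b8/s0 L1-HIT; vc=[4,12]
#6 0x22→b8/s0 L1-HIT; vc=[4,12]
#7 0x10→b4/s0 VC-HIT; vc=[8,12]
#8 0x22→b8/s0 VC-HIT; vc=[4,12]

VC = [4, 12]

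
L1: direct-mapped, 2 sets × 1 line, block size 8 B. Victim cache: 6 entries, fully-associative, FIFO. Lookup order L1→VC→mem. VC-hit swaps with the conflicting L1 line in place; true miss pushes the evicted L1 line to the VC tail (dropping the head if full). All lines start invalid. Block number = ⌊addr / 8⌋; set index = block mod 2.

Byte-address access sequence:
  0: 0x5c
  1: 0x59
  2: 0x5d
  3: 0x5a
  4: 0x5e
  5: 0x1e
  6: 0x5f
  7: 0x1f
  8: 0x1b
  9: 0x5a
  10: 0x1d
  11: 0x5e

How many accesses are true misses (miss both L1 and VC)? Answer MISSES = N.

MISSES = 2

  [0] addr=0x5c blk=11 s=1: MISS | VC []
  [1] addr=0x59 blk=11 s=1: L1-HIT | VC []
  [2] addr=0x5d blk=11 s=1: L1-HIT | VC []
  [3] addr=0x5a blk=11 s=1: L1-HIT | VC []
  [4] addr=0x5e blk=11 s=1: L1-HIT | VC []
  [5] addr=0x1e blk=3 s=1: MISS | VC [11]
  [6] addr=0x5f blk=11 s=1: VC-HIT | VC [3]
  [7] addr=0x1f blk=3 s=1: VC-HIT | VC [11]
  [8] addr=0x1b blk=3 s=1: L1-HIT | VC [11]
  [9] addr=0x5a blk=11 s=1: VC-HIT | VC [3]
  [10] addr=0x1d blk=3 s=1: VC-HIT | VC [11]
  [11] addr=0x5e blk=11 s=1: VC-HIT | VC [3]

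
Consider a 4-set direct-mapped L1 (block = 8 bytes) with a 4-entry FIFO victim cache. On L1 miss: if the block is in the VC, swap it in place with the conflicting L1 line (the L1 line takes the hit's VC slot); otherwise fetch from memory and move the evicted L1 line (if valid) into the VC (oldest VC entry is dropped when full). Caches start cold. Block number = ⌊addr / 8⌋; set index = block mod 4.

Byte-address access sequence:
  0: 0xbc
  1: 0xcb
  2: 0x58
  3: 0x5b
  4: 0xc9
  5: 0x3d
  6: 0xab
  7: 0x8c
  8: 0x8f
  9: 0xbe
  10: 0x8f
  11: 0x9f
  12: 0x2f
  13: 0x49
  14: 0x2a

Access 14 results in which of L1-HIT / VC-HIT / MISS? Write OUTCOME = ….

OUTCOME = VC-HIT

0: 0xbc (blk 23, set 3) → MISS  vc=[]
1: 0xcb (blk 25, set 1) → MISS  vc=[]
2: 0x58 (blk 11, set 3) → MISS  vc=[23]
3: 0x5b (blk 11, set 3) → L1-HIT  vc=[23]
4: 0xc9 (blk 25, set 1) → L1-HIT  vc=[23]
5: 0x3d (blk 7, set 3) → MISS  vc=[23, 11]
6: 0xab (blk 21, set 1) → MISS  vc=[23, 11, 25]
7: 0x8c (blk 17, set 1) → MISS  vc=[23, 11, 25, 21]
8: 0x8f (blk 17, set 1) → L1-HIT  vc=[23, 11, 25, 21]
9: 0xbe (blk 23, set 3) → VC-HIT  vc=[7, 11, 25, 21]
10: 0x8f (blk 17, set 1) → L1-HIT  vc=[7, 11, 25, 21]
11: 0x9f (blk 19, set 3) → MISS  vc=[11, 25, 21, 23]
12: 0x2f (blk 5, set 1) → MISS  vc=[25, 21, 23, 17]
13: 0x49 (blk 9, set 1) → MISS  vc=[21, 23, 17, 5]
14: 0x2a (blk 5, set 1) → VC-HIT  vc=[21, 23, 17, 9]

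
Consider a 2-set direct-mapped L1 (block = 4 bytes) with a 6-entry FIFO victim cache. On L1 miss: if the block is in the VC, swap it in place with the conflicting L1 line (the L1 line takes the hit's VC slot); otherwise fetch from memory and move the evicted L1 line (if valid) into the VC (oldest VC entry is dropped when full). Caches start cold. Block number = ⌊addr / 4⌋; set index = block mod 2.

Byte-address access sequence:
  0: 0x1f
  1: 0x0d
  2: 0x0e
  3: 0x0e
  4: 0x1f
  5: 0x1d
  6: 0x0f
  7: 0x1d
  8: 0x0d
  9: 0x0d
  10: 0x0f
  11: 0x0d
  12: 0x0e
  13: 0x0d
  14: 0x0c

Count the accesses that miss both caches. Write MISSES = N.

#0 0x1f→b7/s1 MISS; vc=[]
#1 0xd→b3/s1 MISS; vc=[7]
#2 0xe→b3/s1 L1-HIT; vc=[7]
#3 0xe→b3/s1 L1-HIT; vc=[7]
#4 0x1f→b7/s1 VC-HIT; vc=[3]
#5 0x1d→b7/s1 L1-HIT; vc=[3]
#6 0xf→b3/s1 VC-HIT; vc=[7]
#7 0x1d→b7/s1 VC-HIT; vc=[3]
#8 0xd→b3/s1 VC-HIT; vc=[7]
#9 0xd→b3/s1 L1-HIT; vc=[7]
#10 0xf→b3/s1 L1-HIT; vc=[7]
#11 0xd→b3/s1 L1-HIT; vc=[7]
#12 0xe→b3/s1 L1-HIT; vc=[7]
#13 0xd→b3/s1 L1-HIT; vc=[7]
#14 0xc→b3/s1 L1-HIT; vc=[7]

MISSES = 2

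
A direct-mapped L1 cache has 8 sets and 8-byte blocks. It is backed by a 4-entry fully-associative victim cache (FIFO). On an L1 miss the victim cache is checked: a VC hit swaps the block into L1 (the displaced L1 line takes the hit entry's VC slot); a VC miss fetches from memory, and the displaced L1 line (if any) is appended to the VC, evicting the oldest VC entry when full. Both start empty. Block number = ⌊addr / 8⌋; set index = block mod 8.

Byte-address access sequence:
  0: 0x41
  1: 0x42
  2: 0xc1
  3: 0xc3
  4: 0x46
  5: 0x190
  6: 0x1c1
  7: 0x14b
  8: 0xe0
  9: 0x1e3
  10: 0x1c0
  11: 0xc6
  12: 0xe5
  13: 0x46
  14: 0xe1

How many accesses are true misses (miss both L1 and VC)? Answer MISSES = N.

MISSES = 7

  [0] addr=0x41 blk=8 s=0: MISS | VC []
  [1] addr=0x42 blk=8 s=0: L1-HIT | VC []
  [2] addr=0xc1 blk=24 s=0: MISS | VC [8]
  [3] addr=0xc3 blk=24 s=0: L1-HIT | VC [8]
  [4] addr=0x46 blk=8 s=0: VC-HIT | VC [24]
  [5] addr=0x190 blk=50 s=2: MISS | VC [24]
  [6] addr=0x1c1 blk=56 s=0: MISS | VC [24, 8]
  [7] addr=0x14b blk=41 s=1: MISS | VC [24, 8]
  [8] addr=0xe0 blk=28 s=4: MISS | VC [24, 8]
  [9] addr=0x1e3 blk=60 s=4: MISS | VC [24, 8, 28]
  [10] addr=0x1c0 blk=56 s=0: L1-HIT | VC [24, 8, 28]
  [11] addr=0xc6 blk=24 s=0: VC-HIT | VC [56, 8, 28]
  [12] addr=0xe5 blk=28 s=4: VC-HIT | VC [56, 8, 60]
  [13] addr=0x46 blk=8 s=0: VC-HIT | VC [56, 24, 60]
  [14] addr=0xe1 blk=28 s=4: L1-HIT | VC [56, 24, 60]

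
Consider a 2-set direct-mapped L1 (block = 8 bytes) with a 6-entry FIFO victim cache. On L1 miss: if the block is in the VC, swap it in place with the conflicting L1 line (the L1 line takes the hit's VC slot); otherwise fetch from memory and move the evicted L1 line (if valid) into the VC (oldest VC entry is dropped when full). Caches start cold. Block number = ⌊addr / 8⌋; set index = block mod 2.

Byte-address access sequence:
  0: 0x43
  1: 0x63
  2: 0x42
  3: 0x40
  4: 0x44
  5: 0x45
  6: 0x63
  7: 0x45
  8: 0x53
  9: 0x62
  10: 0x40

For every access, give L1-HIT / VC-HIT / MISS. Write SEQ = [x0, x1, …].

#0 0x43→b8/s0 MISS; vc=[]
#1 0x63→b12/s0 MISS; vc=[8]
#2 0x42→b8/s0 VC-HIT; vc=[12]
#3 0x40→b8/s0 L1-HIT; vc=[12]
#4 0x44→b8/s0 L1-HIT; vc=[12]
#5 0x45→b8/s0 L1-HIT; vc=[12]
#6 0x63→b12/s0 VC-HIT; vc=[8]
#7 0x45→b8/s0 VC-HIT; vc=[12]
#8 0x53→b10/s0 MISS; vc=[12,8]
#9 0x62→b12/s0 VC-HIT; vc=[10,8]
#10 0x40→b8/s0 VC-HIT; vc=[10,12]

SEQ = [MISS, MISS, VC-HIT, L1-HIT, L1-HIT, L1-HIT, VC-HIT, VC-HIT, MISS, VC-HIT, VC-HIT]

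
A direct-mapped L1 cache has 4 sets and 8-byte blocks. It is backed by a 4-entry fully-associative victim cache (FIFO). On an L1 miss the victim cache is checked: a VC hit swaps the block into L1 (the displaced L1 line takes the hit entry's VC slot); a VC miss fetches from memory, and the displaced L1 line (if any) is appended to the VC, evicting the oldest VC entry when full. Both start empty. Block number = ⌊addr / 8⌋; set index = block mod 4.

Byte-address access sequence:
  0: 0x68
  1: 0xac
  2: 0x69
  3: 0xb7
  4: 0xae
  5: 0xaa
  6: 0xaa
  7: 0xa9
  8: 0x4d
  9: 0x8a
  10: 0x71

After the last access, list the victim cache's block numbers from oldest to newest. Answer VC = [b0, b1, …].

  [0] addr=0x68 blk=13 s=1: MISS | VC []
  [1] addr=0xac blk=21 s=1: MISS | VC [13]
  [2] addr=0x69 blk=13 s=1: VC-HIT | VC [21]
  [3] addr=0xb7 blk=22 s=2: MISS | VC [21]
  [4] addr=0xae blk=21 s=1: VC-HIT | VC [13]
  [5] addr=0xaa blk=21 s=1: L1-HIT | VC [13]
  [6] addr=0xaa blk=21 s=1: L1-HIT | VC [13]
  [7] addr=0xa9 blk=21 s=1: L1-HIT | VC [13]
  [8] addr=0x4d blk=9 s=1: MISS | VC [13, 21]
  [9] addr=0x8a blk=17 s=1: MISS | VC [13, 21, 9]
  [10] addr=0x71 blk=14 s=2: MISS | VC [13, 21, 9, 22]

VC = [13, 21, 9, 22]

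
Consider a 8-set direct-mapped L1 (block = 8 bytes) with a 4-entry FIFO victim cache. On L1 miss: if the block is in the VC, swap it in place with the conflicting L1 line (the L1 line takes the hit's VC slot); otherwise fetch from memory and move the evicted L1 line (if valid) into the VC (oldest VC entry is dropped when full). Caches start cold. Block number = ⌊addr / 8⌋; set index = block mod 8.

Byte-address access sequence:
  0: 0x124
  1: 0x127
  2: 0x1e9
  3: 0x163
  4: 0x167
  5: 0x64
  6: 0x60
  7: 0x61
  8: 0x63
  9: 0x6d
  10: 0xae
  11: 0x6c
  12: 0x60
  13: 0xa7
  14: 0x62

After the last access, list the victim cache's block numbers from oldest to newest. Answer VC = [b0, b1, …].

VC = [44, 61, 21, 20]

#0 0x124→b36/s4 MISS; vc=[]
#1 0x127→b36/s4 L1-HIT; vc=[]
#2 0x1e9→b61/s5 MISS; vc=[]
#3 0x163→b44/s4 MISS; vc=[36]
#4 0x167→b44/s4 L1-HIT; vc=[36]
#5 0x64→b12/s4 MISS; vc=[36,44]
#6 0x60→b12/s4 L1-HIT; vc=[36,44]
#7 0x61→b12/s4 L1-HIT; vc=[36,44]
#8 0x63→b12/s4 L1-HIT; vc=[36,44]
#9 0x6d→b13/s5 MISS; vc=[36,44,61]
#10 0xae→b21/s5 MISS; vc=[36,44,61,13]
#11 0x6c→b13/s5 VC-HIT; vc=[36,44,61,21]
#12 0x60→b12/s4 L1-HIT; vc=[36,44,61,21]
#13 0xa7→b20/s4 MISS; vc=[44,61,21,12]
#14 0x62→b12/s4 VC-HIT; vc=[44,61,21,20]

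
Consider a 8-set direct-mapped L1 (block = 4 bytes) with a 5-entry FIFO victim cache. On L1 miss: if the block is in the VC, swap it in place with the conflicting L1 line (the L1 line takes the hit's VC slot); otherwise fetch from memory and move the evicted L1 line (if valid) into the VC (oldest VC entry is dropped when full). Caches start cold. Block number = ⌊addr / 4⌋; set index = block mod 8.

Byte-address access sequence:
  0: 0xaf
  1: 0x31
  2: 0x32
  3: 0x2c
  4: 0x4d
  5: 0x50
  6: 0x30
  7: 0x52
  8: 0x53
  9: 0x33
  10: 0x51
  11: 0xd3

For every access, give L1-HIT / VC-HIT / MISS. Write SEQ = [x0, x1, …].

#0 0xaf→b43/s3 MISS; vc=[]
#1 0x31→b12/s4 MISS; vc=[]
#2 0x32→b12/s4 L1-HIT; vc=[]
#3 0x2c→b11/s3 MISS; vc=[43]
#4 0x4d→b19/s3 MISS; vc=[43,11]
#5 0x50→b20/s4 MISS; vc=[43,11,12]
#6 0x30→b12/s4 VC-HIT; vc=[43,11,20]
#7 0x52→b20/s4 VC-HIT; vc=[43,11,12]
#8 0x53→b20/s4 L1-HIT; vc=[43,11,12]
#9 0x33→b12/s4 VC-HIT; vc=[43,11,20]
#10 0x51→b20/s4 VC-HIT; vc=[43,11,12]
#11 0xd3→b52/s4 MISS; vc=[43,11,12,20]

SEQ = [MISS, MISS, L1-HIT, MISS, MISS, MISS, VC-HIT, VC-HIT, L1-HIT, VC-HIT, VC-HIT, MISS]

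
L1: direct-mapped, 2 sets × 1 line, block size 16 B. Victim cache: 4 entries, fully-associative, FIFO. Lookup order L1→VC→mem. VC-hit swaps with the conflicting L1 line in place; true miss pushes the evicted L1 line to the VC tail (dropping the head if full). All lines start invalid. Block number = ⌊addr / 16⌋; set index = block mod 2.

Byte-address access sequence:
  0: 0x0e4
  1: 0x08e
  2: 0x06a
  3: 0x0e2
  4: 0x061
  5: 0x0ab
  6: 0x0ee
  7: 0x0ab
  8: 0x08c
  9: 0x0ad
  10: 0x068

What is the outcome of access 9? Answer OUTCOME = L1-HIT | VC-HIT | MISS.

OUTCOME = VC-HIT

#0 0xe4→b14/s0 MISS; vc=[]
#1 0x8e→b8/s0 MISS; vc=[14]
#2 0x6a→b6/s0 MISS; vc=[14,8]
#3 0xe2→b14/s0 VC-HIT; vc=[6,8]
#4 0x61→b6/s0 VC-HIT; vc=[14,8]
#5 0xab→b10/s0 MISS; vc=[14,8,6]
#6 0xee→b14/s0 VC-HIT; vc=[10,8,6]
#7 0xab→b10/s0 VC-HIT; vc=[14,8,6]
#8 0x8c→b8/s0 VC-HIT; vc=[14,10,6]
#9 0xad→b10/s0 VC-HIT; vc=[14,8,6]
#10 0x68→b6/s0 VC-HIT; vc=[14,8,10]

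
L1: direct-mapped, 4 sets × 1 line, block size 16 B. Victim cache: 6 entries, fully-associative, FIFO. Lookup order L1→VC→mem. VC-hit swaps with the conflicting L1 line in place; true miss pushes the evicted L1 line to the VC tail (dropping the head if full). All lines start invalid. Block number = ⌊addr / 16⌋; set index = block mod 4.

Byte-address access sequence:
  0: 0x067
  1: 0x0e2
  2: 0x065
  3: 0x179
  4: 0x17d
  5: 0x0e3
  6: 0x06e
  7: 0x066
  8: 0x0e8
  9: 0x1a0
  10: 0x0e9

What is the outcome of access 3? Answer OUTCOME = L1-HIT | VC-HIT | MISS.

OUTCOME = MISS

  [0] addr=0x67 blk=6 s=2: MISS | VC []
  [1] addr=0xe2 blk=14 s=2: MISS | VC [6]
  [2] addr=0x65 blk=6 s=2: VC-HIT | VC [14]
  [3] addr=0x179 blk=23 s=3: MISS | VC [14]
  [4] addr=0x17d blk=23 s=3: L1-HIT | VC [14]
  [5] addr=0xe3 blk=14 s=2: VC-HIT | VC [6]
  [6] addr=0x6e blk=6 s=2: VC-HIT | VC [14]
  [7] addr=0x66 blk=6 s=2: L1-HIT | VC [14]
  [8] addr=0xe8 blk=14 s=2: VC-HIT | VC [6]
  [9] addr=0x1a0 blk=26 s=2: MISS | VC [6, 14]
  [10] addr=0xe9 blk=14 s=2: VC-HIT | VC [6, 26]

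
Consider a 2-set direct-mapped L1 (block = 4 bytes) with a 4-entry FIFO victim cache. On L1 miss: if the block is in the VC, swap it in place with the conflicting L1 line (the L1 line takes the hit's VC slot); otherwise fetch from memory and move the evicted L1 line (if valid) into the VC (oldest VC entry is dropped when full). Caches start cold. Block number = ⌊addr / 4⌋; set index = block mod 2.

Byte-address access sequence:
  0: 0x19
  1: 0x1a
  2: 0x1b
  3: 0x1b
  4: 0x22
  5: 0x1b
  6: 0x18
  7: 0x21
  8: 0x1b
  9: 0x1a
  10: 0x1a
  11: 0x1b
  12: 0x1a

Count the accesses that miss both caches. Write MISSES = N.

  [0] addr=0x19 blk=6 s=0: MISS | VC []
  [1] addr=0x1a blk=6 s=0: L1-HIT | VC []
  [2] addr=0x1b blk=6 s=0: L1-HIT | VC []
  [3] addr=0x1b blk=6 s=0: L1-HIT | VC []
  [4] addr=0x22 blk=8 s=0: MISS | VC [6]
  [5] addr=0x1b blk=6 s=0: VC-HIT | VC [8]
  [6] addr=0x18 blk=6 s=0: L1-HIT | VC [8]
  [7] addr=0x21 blk=8 s=0: VC-HIT | VC [6]
  [8] addr=0x1b blk=6 s=0: VC-HIT | VC [8]
  [9] addr=0x1a blk=6 s=0: L1-HIT | VC [8]
  [10] addr=0x1a blk=6 s=0: L1-HIT | VC [8]
  [11] addr=0x1b blk=6 s=0: L1-HIT | VC [8]
  [12] addr=0x1a blk=6 s=0: L1-HIT | VC [8]

MISSES = 2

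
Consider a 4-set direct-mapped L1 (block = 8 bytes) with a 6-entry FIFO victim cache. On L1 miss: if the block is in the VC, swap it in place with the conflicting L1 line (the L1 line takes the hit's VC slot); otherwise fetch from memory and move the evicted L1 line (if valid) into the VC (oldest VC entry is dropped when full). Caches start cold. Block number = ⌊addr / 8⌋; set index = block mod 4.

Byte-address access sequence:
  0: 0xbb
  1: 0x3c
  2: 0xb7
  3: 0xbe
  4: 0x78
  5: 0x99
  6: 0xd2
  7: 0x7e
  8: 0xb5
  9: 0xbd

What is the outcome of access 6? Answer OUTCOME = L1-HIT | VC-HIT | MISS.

OUTCOME = MISS

  [0] addr=0xbb blk=23 s=3: MISS | VC []
  [1] addr=0x3c blk=7 s=3: MISS | VC [23]
  [2] addr=0xb7 blk=22 s=2: MISS | VC [23]
  [3] addr=0xbe blk=23 s=3: VC-HIT | VC [7]
  [4] addr=0x78 blk=15 s=3: MISS | VC [7, 23]
  [5] addr=0x99 blk=19 s=3: MISS | VC [7, 23, 15]
  [6] addr=0xd2 blk=26 s=2: MISS | VC [7, 23, 15, 22]
  [7] addr=0x7e blk=15 s=3: VC-HIT | VC [7, 23, 19, 22]
  [8] addr=0xb5 blk=22 s=2: VC-HIT | VC [7, 23, 19, 26]
  [9] addr=0xbd blk=23 s=3: VC-HIT | VC [7, 15, 19, 26]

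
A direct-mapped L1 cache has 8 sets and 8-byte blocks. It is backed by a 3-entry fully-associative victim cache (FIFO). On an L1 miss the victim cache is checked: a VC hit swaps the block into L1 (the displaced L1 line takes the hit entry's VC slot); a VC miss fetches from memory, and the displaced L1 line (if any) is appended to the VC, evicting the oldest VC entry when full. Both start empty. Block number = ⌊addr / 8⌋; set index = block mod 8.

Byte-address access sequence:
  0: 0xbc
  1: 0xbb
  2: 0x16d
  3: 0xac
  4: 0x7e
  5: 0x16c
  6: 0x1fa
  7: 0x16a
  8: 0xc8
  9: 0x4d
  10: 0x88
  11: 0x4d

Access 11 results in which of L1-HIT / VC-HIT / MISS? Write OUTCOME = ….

  [0] addr=0xbc blk=23 s=7: MISS | VC []
  [1] addr=0xbb blk=23 s=7: L1-HIT | VC []
  [2] addr=0x16d blk=45 s=5: MISS | VC []
  [3] addr=0xac blk=21 s=5: MISS | VC [45]
  [4] addr=0x7e blk=15 s=7: MISS | VC [45, 23]
  [5] addr=0x16c blk=45 s=5: VC-HIT | VC [21, 23]
  [6] addr=0x1fa blk=63 s=7: MISS | VC [21, 23, 15]
  [7] addr=0x16a blk=45 s=5: L1-HIT | VC [21, 23, 15]
  [8] addr=0xc8 blk=25 s=1: MISS | VC [21, 23, 15]
  [9] addr=0x4d blk=9 s=1: MISS | VC [23, 15, 25]
  [10] addr=0x88 blk=17 s=1: MISS | VC [15, 25, 9]
  [11] addr=0x4d blk=9 s=1: VC-HIT | VC [15, 25, 17]

OUTCOME = VC-HIT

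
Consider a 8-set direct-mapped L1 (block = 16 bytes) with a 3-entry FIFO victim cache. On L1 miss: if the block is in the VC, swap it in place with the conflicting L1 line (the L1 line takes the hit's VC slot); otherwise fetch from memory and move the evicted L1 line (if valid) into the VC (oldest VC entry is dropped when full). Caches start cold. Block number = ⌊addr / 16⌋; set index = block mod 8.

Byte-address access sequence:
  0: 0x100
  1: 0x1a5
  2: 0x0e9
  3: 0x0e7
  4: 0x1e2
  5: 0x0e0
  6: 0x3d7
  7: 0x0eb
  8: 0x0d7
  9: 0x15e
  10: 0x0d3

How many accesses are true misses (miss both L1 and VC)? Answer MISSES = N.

MISSES = 7

0: 0x100 (blk 16, set 0) → MISS  vc=[]
1: 0x1a5 (blk 26, set 2) → MISS  vc=[]
2: 0xe9 (blk 14, set 6) → MISS  vc=[]
3: 0xe7 (blk 14, set 6) → L1-HIT  vc=[]
4: 0x1e2 (blk 30, set 6) → MISS  vc=[14]
5: 0xe0 (blk 14, set 6) → VC-HIT  vc=[30]
6: 0x3d7 (blk 61, set 5) → MISS  vc=[30]
7: 0xeb (blk 14, set 6) → L1-HIT  vc=[30]
8: 0xd7 (blk 13, set 5) → MISS  vc=[30, 61]
9: 0x15e (blk 21, set 5) → MISS  vc=[30, 61, 13]
10: 0xd3 (blk 13, set 5) → VC-HIT  vc=[30, 61, 21]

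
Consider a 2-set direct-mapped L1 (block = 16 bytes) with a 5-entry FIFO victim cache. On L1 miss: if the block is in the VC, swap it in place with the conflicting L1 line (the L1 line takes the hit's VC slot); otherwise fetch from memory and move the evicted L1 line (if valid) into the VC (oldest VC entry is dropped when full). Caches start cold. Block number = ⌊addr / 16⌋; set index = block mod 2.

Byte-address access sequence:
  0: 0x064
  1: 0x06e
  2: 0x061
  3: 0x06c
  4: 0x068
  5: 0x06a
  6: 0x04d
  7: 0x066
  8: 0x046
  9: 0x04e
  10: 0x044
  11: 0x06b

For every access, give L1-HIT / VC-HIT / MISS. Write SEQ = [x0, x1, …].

  [0] addr=0x64 blk=6 s=0: MISS | VC []
  [1] addr=0x6e blk=6 s=0: L1-HIT | VC []
  [2] addr=0x61 blk=6 s=0: L1-HIT | VC []
  [3] addr=0x6c blk=6 s=0: L1-HIT | VC []
  [4] addr=0x68 blk=6 s=0: L1-HIT | VC []
  [5] addr=0x6a blk=6 s=0: L1-HIT | VC []
  [6] addr=0x4d blk=4 s=0: MISS | VC [6]
  [7] addr=0x66 blk=6 s=0: VC-HIT | VC [4]
  [8] addr=0x46 blk=4 s=0: VC-HIT | VC [6]
  [9] addr=0x4e blk=4 s=0: L1-HIT | VC [6]
  [10] addr=0x44 blk=4 s=0: L1-HIT | VC [6]
  [11] addr=0x6b blk=6 s=0: VC-HIT | VC [4]

SEQ = [MISS, L1-HIT, L1-HIT, L1-HIT, L1-HIT, L1-HIT, MISS, VC-HIT, VC-HIT, L1-HIT, L1-HIT, VC-HIT]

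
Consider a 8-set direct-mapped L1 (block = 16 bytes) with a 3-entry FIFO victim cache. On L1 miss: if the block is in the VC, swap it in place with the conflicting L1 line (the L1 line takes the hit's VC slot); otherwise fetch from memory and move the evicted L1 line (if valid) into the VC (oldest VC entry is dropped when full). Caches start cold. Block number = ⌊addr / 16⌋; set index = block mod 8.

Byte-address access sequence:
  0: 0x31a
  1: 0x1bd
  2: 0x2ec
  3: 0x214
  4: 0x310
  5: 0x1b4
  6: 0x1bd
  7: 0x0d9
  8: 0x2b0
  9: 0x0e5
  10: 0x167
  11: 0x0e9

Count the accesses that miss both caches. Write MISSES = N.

MISSES = 8

#0 0x31a→b49/s1 MISS; vc=[]
#1 0x1bd→b27/s3 MISS; vc=[]
#2 0x2ec→b46/s6 MISS; vc=[]
#3 0x214→b33/s1 MISS; vc=[49]
#4 0x310→b49/s1 VC-HIT; vc=[33]
#5 0x1b4→b27/s3 L1-HIT; vc=[33]
#6 0x1bd→b27/s3 L1-HIT; vc=[33]
#7 0xd9→b13/s5 MISS; vc=[33]
#8 0x2b0→b43/s3 MISS; vc=[33,27]
#9 0xe5→b14/s6 MISS; vc=[33,27,46]
#10 0x167→b22/s6 MISS; vc=[27,46,14]
#11 0xe9→b14/s6 VC-HIT; vc=[27,46,22]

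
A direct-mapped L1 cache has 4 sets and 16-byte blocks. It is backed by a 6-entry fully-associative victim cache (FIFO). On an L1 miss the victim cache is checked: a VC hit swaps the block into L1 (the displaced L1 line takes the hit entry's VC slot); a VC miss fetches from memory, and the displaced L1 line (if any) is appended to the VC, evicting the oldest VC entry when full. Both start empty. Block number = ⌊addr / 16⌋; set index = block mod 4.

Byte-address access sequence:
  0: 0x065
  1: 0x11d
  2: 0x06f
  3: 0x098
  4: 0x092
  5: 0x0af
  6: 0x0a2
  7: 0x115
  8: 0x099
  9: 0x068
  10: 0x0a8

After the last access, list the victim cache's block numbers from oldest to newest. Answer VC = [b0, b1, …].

VC = [17, 6]

  [0] addr=0x65 blk=6 s=2: MISS | VC []
  [1] addr=0x11d blk=17 s=1: MISS | VC []
  [2] addr=0x6f blk=6 s=2: L1-HIT | VC []
  [3] addr=0x98 blk=9 s=1: MISS | VC [17]
  [4] addr=0x92 blk=9 s=1: L1-HIT | VC [17]
  [5] addr=0xaf blk=10 s=2: MISS | VC [17, 6]
  [6] addr=0xa2 blk=10 s=2: L1-HIT | VC [17, 6]
  [7] addr=0x115 blk=17 s=1: VC-HIT | VC [9, 6]
  [8] addr=0x99 blk=9 s=1: VC-HIT | VC [17, 6]
  [9] addr=0x68 blk=6 s=2: VC-HIT | VC [17, 10]
  [10] addr=0xa8 blk=10 s=2: VC-HIT | VC [17, 6]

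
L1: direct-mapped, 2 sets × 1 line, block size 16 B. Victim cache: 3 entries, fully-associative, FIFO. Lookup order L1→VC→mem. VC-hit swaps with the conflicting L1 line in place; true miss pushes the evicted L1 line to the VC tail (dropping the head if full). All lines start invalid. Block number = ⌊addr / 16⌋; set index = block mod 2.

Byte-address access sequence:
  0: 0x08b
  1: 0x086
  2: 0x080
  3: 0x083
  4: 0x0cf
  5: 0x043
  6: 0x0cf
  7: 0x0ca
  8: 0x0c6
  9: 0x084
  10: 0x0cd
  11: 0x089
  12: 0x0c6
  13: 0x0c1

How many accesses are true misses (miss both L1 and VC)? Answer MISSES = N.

  [0] addr=0x8b blk=8 s=0: MISS | VC []
  [1] addr=0x86 blk=8 s=0: L1-HIT | VC []
  [2] addr=0x80 blk=8 s=0: L1-HIT | VC []
  [3] addr=0x83 blk=8 s=0: L1-HIT | VC []
  [4] addr=0xcf blk=12 s=0: MISS | VC [8]
  [5] addr=0x43 blk=4 s=0: MISS | VC [8, 12]
  [6] addr=0xcf blk=12 s=0: VC-HIT | VC [8, 4]
  [7] addr=0xca blk=12 s=0: L1-HIT | VC [8, 4]
  [8] addr=0xc6 blk=12 s=0: L1-HIT | VC [8, 4]
  [9] addr=0x84 blk=8 s=0: VC-HIT | VC [12, 4]
  [10] addr=0xcd blk=12 s=0: VC-HIT | VC [8, 4]
  [11] addr=0x89 blk=8 s=0: VC-HIT | VC [12, 4]
  [12] addr=0xc6 blk=12 s=0: VC-HIT | VC [8, 4]
  [13] addr=0xc1 blk=12 s=0: L1-HIT | VC [8, 4]

MISSES = 3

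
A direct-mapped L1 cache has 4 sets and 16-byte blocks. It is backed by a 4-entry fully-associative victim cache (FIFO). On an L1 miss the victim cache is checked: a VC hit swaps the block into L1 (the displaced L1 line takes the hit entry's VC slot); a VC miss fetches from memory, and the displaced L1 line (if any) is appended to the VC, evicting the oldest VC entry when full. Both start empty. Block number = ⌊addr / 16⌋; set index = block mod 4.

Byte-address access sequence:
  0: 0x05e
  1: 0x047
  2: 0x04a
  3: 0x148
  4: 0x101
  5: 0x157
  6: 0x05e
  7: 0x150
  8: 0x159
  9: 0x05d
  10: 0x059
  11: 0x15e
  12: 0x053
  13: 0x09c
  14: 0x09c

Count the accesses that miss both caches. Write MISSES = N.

0: 0x5e (blk 5, set 1) → MISS  vc=[]
1: 0x47 (blk 4, set 0) → MISS  vc=[]
2: 0x4a (blk 4, set 0) → L1-HIT  vc=[]
3: 0x148 (blk 20, set 0) → MISS  vc=[4]
4: 0x101 (blk 16, set 0) → MISS  vc=[4, 20]
5: 0x157 (blk 21, set 1) → MISS  vc=[4, 20, 5]
6: 0x5e (blk 5, set 1) → VC-HIT  vc=[4, 20, 21]
7: 0x150 (blk 21, set 1) → VC-HIT  vc=[4, 20, 5]
8: 0x159 (blk 21, set 1) → L1-HIT  vc=[4, 20, 5]
9: 0x5d (blk 5, set 1) → VC-HIT  vc=[4, 20, 21]
10: 0x59 (blk 5, set 1) → L1-HIT  vc=[4, 20, 21]
11: 0x15e (blk 21, set 1) → VC-HIT  vc=[4, 20, 5]
12: 0x53 (blk 5, set 1) → VC-HIT  vc=[4, 20, 21]
13: 0x9c (blk 9, set 1) → MISS  vc=[4, 20, 21, 5]
14: 0x9c (blk 9, set 1) → L1-HIT  vc=[4, 20, 21, 5]

MISSES = 6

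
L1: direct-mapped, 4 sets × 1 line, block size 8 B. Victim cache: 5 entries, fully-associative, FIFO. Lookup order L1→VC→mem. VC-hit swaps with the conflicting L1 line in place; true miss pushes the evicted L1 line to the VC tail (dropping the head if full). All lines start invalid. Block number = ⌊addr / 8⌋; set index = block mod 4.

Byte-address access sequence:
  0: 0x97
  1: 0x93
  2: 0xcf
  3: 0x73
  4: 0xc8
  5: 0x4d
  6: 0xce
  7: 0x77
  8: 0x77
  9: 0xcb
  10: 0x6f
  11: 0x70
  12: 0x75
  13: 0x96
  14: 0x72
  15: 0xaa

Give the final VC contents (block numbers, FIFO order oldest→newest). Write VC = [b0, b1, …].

0: 0x97 (blk 18, set 2) → MISS  vc=[]
1: 0x93 (blk 18, set 2) → L1-HIT  vc=[]
2: 0xcf (blk 25, set 1) → MISS  vc=[]
3: 0x73 (blk 14, set 2) → MISS  vc=[18]
4: 0xc8 (blk 25, set 1) → L1-HIT  vc=[18]
5: 0x4d (blk 9, set 1) → MISS  vc=[18, 25]
6: 0xce (blk 25, set 1) → VC-HIT  vc=[18, 9]
7: 0x77 (blk 14, set 2) → L1-HIT  vc=[18, 9]
8: 0x77 (blk 14, set 2) → L1-HIT  vc=[18, 9]
9: 0xcb (blk 25, set 1) → L1-HIT  vc=[18, 9]
10: 0x6f (blk 13, set 1) → MISS  vc=[18, 9, 25]
11: 0x70 (blk 14, set 2) → L1-HIT  vc=[18, 9, 25]
12: 0x75 (blk 14, set 2) → L1-HIT  vc=[18, 9, 25]
13: 0x96 (blk 18, set 2) → VC-HIT  vc=[14, 9, 25]
14: 0x72 (blk 14, set 2) → VC-HIT  vc=[18, 9, 25]
15: 0xaa (blk 21, set 1) → MISS  vc=[18, 9, 25, 13]

VC = [18, 9, 25, 13]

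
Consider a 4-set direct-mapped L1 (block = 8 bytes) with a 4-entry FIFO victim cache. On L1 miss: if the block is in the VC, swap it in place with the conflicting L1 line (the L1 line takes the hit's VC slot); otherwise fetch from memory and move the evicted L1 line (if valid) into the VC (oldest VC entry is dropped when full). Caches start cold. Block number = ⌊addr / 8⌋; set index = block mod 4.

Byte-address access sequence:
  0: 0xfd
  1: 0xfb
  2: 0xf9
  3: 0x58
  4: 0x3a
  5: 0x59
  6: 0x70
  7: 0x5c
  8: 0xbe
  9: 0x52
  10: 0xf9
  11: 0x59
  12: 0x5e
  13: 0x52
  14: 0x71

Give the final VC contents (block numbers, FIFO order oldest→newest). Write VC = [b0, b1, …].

VC = [23, 7, 31, 10]

  [0] addr=0xfd blk=31 s=3: MISS | VC []
  [1] addr=0xfb blk=31 s=3: L1-HIT | VC []
  [2] addr=0xf9 blk=31 s=3: L1-HIT | VC []
  [3] addr=0x58 blk=11 s=3: MISS | VC [31]
  [4] addr=0x3a blk=7 s=3: MISS | VC [31, 11]
  [5] addr=0x59 blk=11 s=3: VC-HIT | VC [31, 7]
  [6] addr=0x70 blk=14 s=2: MISS | VC [31, 7]
  [7] addr=0x5c blk=11 s=3: L1-HIT | VC [31, 7]
  [8] addr=0xbe blk=23 s=3: MISS | VC [31, 7, 11]
  [9] addr=0x52 blk=10 s=2: MISS | VC [31, 7, 11, 14]
  [10] addr=0xf9 blk=31 s=3: VC-HIT | VC [23, 7, 11, 14]
  [11] addr=0x59 blk=11 s=3: VC-HIT | VC [23, 7, 31, 14]
  [12] addr=0x5e blk=11 s=3: L1-HIT | VC [23, 7, 31, 14]
  [13] addr=0x52 blk=10 s=2: L1-HIT | VC [23, 7, 31, 14]
  [14] addr=0x71 blk=14 s=2: VC-HIT | VC [23, 7, 31, 10]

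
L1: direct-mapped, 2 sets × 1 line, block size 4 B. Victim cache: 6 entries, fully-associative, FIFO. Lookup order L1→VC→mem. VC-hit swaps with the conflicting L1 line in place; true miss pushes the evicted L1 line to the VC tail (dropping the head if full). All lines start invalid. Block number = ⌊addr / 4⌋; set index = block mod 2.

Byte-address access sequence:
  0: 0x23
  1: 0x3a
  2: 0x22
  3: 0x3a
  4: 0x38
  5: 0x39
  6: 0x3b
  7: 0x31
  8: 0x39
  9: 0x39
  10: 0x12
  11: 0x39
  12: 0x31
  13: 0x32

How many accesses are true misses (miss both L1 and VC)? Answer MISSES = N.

MISSES = 4

0: 0x23 (blk 8, set 0) → MISS  vc=[]
1: 0x3a (blk 14, set 0) → MISS  vc=[8]
2: 0x22 (blk 8, set 0) → VC-HIT  vc=[14]
3: 0x3a (blk 14, set 0) → VC-HIT  vc=[8]
4: 0x38 (blk 14, set 0) → L1-HIT  vc=[8]
5: 0x39 (blk 14, set 0) → L1-HIT  vc=[8]
6: 0x3b (blk 14, set 0) → L1-HIT  vc=[8]
7: 0x31 (blk 12, set 0) → MISS  vc=[8, 14]
8: 0x39 (blk 14, set 0) → VC-HIT  vc=[8, 12]
9: 0x39 (blk 14, set 0) → L1-HIT  vc=[8, 12]
10: 0x12 (blk 4, set 0) → MISS  vc=[8, 12, 14]
11: 0x39 (blk 14, set 0) → VC-HIT  vc=[8, 12, 4]
12: 0x31 (blk 12, set 0) → VC-HIT  vc=[8, 14, 4]
13: 0x32 (blk 12, set 0) → L1-HIT  vc=[8, 14, 4]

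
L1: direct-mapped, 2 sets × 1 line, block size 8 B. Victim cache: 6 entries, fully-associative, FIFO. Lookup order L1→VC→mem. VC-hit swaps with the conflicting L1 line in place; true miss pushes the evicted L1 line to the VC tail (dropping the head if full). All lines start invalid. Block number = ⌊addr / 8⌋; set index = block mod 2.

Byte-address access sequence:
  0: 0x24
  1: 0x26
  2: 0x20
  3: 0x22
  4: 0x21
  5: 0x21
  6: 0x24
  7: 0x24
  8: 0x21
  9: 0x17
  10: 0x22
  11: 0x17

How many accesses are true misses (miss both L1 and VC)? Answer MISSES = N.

MISSES = 2

#0 0x24→b4/s0 MISS; vc=[]
#1 0x26→b4/s0 L1-HIT; vc=[]
#2 0x20→b4/s0 L1-HIT; vc=[]
#3 0x22→b4/s0 L1-HIT; vc=[]
#4 0x21→b4/s0 L1-HIT; vc=[]
#5 0x21→b4/s0 L1-HIT; vc=[]
#6 0x24→b4/s0 L1-HIT; vc=[]
#7 0x24→b4/s0 L1-HIT; vc=[]
#8 0x21→b4/s0 L1-HIT; vc=[]
#9 0x17→b2/s0 MISS; vc=[4]
#10 0x22→b4/s0 VC-HIT; vc=[2]
#11 0x17→b2/s0 VC-HIT; vc=[4]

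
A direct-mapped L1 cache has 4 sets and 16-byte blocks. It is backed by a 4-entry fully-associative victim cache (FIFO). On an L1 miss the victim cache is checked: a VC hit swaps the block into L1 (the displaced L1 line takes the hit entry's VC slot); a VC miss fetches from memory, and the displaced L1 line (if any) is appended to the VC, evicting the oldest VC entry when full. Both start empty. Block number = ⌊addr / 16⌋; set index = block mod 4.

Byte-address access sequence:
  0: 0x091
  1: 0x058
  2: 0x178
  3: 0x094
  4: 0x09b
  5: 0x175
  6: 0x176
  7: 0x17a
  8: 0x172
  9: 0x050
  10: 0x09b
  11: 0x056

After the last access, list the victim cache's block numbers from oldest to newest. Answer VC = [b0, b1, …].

VC = [9]

0: 0x91 (blk 9, set 1) → MISS  vc=[]
1: 0x58 (blk 5, set 1) → MISS  vc=[9]
2: 0x178 (blk 23, set 3) → MISS  vc=[9]
3: 0x94 (blk 9, set 1) → VC-HIT  vc=[5]
4: 0x9b (blk 9, set 1) → L1-HIT  vc=[5]
5: 0x175 (blk 23, set 3) → L1-HIT  vc=[5]
6: 0x176 (blk 23, set 3) → L1-HIT  vc=[5]
7: 0x17a (blk 23, set 3) → L1-HIT  vc=[5]
8: 0x172 (blk 23, set 3) → L1-HIT  vc=[5]
9: 0x50 (blk 5, set 1) → VC-HIT  vc=[9]
10: 0x9b (blk 9, set 1) → VC-HIT  vc=[5]
11: 0x56 (blk 5, set 1) → VC-HIT  vc=[9]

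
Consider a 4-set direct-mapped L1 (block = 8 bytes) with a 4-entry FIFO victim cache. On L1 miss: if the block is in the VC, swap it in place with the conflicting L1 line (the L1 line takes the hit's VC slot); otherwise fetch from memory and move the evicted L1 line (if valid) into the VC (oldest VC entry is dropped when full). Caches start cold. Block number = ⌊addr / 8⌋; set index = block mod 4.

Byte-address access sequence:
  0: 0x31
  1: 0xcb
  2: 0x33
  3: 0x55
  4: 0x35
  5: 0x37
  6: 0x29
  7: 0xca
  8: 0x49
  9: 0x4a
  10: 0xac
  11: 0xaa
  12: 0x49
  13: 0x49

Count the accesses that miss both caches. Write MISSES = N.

0: 0x31 (blk 6, set 2) → MISS  vc=[]
1: 0xcb (blk 25, set 1) → MISS  vc=[]
2: 0x33 (blk 6, set 2) → L1-HIT  vc=[]
3: 0x55 (blk 10, set 2) → MISS  vc=[6]
4: 0x35 (blk 6, set 2) → VC-HIT  vc=[10]
5: 0x37 (blk 6, set 2) → L1-HIT  vc=[10]
6: 0x29 (blk 5, set 1) → MISS  vc=[10, 25]
7: 0xca (blk 25, set 1) → VC-HIT  vc=[10, 5]
8: 0x49 (blk 9, set 1) → MISS  vc=[10, 5, 25]
9: 0x4a (blk 9, set 1) → L1-HIT  vc=[10, 5, 25]
10: 0xac (blk 21, set 1) → MISS  vc=[10, 5, 25, 9]
11: 0xaa (blk 21, set 1) → L1-HIT  vc=[10, 5, 25, 9]
12: 0x49 (blk 9, set 1) → VC-HIT  vc=[10, 5, 25, 21]
13: 0x49 (blk 9, set 1) → L1-HIT  vc=[10, 5, 25, 21]

MISSES = 6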